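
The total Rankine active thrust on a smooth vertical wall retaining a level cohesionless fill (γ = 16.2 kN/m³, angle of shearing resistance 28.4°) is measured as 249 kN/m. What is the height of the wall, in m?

K_a = 0.3554. P_a = ½ K_a γ H² ⇒ H = √(2P_a/(K_a γ)).
H = √(2×249/(0.3554×16.2)) = 9.301 m.

9.30 m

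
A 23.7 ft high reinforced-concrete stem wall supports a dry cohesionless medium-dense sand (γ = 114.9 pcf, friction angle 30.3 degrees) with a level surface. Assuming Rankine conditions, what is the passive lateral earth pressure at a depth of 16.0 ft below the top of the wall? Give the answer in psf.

K_p = (1 + sin φ)/(1 − sin φ) = 3.037.
σ_h = K_p γ z = 3.037 × 114.9 × 16.0 = 5582 psf.

5580 psf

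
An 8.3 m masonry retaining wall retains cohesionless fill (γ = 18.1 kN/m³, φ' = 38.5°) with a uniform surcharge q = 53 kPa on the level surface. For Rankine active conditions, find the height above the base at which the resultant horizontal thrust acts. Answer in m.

K_a = 0.2327.
Triangular part P₁ = ½K_aγH² = 145.0 at H/3 = 2.767 m; rectangular part P₂ = K_a q H = 102.3 at H/2 = 4.150 m.
ȳ = (P₁·2.767 + P₂·4.150)/(P₁+P₂) = 3.339 m.

3.34 m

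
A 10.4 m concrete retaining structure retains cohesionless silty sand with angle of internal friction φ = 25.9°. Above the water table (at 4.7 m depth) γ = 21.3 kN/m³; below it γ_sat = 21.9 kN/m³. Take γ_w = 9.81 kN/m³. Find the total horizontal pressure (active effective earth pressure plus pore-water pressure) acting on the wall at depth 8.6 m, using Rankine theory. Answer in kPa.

K_a = (1 − sin φ)/(1 + sin φ) = 0.3920.
γ' = 21.9 − 9.81 = 12.09 kN/m³.
Effective vertical stress at 8.6 m: σ'_v = 21.3×4.7 + 12.09×3.90 = 147.3 kPa.
σ'_h = K_a σ'_v = 0.3920 × 147.3 = 57.72 kPa; u = γ_w × 3.90 = 38.26 kPa.
Total σ_h = 57.72 + 38.26 = 95.98 kPa.

96.0 kPa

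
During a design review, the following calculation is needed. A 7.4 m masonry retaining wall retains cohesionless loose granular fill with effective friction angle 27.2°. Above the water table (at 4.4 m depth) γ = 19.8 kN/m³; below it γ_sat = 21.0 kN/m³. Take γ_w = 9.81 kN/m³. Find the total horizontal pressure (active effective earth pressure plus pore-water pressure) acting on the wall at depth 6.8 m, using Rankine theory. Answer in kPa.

66.0 kPa

K_a = (1 − sin φ)/(1 + sin φ) = 0.3726.
γ' = 21.0 − 9.81 = 11.19 kN/m³.
Effective vertical stress at 6.8 m: σ'_v = 19.8×4.4 + 11.19×2.40 = 114.0 kPa.
σ'_h = K_a σ'_v = 0.3726 × 114.0 = 42.47 kPa; u = γ_w × 2.40 = 23.54 kPa.
Total σ_h = 42.47 + 23.54 = 66.01 kPa.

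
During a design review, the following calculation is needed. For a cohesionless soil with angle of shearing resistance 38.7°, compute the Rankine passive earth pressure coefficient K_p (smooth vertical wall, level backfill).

4.34

K_p = (1 + sin φ)/(1 − sin φ) = tan²(45° + 38.7°/2) = 4.337.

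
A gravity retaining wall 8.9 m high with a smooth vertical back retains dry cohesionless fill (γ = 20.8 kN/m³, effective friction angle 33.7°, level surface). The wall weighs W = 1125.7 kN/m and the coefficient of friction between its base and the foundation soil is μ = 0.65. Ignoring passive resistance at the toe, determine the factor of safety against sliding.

K_a = tan²(45° − 33.7°/2) = 0.2863.
P_a = ½K_aγH² = 0.5×0.2863×20.8×8.9² = 235.9 kN/m, acting at H/3 = 2.967 m above the base.
FS_sliding = μW / P_a = 0.65×1125.7 / 235.9 = 3.102.

3.10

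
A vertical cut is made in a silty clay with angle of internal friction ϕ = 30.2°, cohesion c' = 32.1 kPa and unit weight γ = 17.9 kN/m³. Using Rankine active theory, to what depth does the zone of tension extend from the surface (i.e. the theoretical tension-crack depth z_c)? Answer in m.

6.24 m

K_a = tan²(45° − 30.2°/2) = 0.3307; √K_a = 0.5750.
The active pressure is zero where K_a γ z = 2c√K_a, so z_c = 2c/(γ√K_a) = 2×32.1/(17.9×0.5750) = 6.237 m.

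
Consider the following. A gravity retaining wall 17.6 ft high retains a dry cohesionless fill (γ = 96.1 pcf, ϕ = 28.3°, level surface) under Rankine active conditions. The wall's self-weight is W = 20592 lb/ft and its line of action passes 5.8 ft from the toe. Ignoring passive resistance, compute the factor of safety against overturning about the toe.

K_a = tan²(45° − 28.3°/2) = 0.3568.
P_a = ½K_aγH² = 0.5×0.3568×96.1×17.6² = 5310 lb/ft, acting at H/3 = 5.867 ft above the base.
Overturning moment M_o = P_a × H/3 = 5310 × 5.867 = 31150.
Resisting moment M_r = W × 5.8 = 20592 × 5.8 = 119400.
FS_overturning = M_r/M_o = 119400/31150 = 3.834.

3.83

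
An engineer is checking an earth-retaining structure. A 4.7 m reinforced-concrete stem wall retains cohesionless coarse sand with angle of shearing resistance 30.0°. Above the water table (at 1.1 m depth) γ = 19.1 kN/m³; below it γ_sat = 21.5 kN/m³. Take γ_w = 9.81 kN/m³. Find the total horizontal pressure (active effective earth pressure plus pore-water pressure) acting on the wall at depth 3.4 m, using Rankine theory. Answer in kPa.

38.5 kPa

K_a = (1 − sin φ)/(1 + sin φ) = 0.3333.
γ' = 21.5 − 9.81 = 11.69 kN/m³.
Effective vertical stress at 3.4 m: σ'_v = 19.1×1.1 + 11.69×2.30 = 47.90 kPa.
σ'_h = K_a σ'_v = 0.3333 × 47.90 = 15.97 kPa; u = γ_w × 2.30 = 22.56 kPa.
Total σ_h = 15.97 + 22.56 = 38.53 kPa.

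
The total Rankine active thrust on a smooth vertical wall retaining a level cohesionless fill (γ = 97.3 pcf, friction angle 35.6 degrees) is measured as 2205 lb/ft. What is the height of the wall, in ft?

13.1 ft

K_a = 0.2641. P_a = ½ K_a γ H² ⇒ H = √(2P_a/(K_a γ)).
H = √(2×2205/(0.2641×97.3)) = 13.10 ft.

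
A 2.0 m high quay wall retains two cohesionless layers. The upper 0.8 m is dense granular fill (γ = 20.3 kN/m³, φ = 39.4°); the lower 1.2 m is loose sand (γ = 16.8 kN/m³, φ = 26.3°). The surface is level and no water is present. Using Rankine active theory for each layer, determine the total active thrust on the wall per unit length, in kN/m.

K_a1 = tan²(45°−39.4°/2) = 0.2234; K_a2 = tan²(45°−26.3°/2) = 0.3859.
Layer 1: σ at base = K_a1 γ₁ h₁ = 3.629 kPa; P₁ = ½×3.629×0.8 = 1.451.
Layer 2: σ_v at top = γ₁h₁ = 16.24; σ_h top = K_a2×16.24 = 6.268; σ_h base = K_a2×(16.24+16.8×1.2) = 14.05.
P₂ = ½(6.268+14.05)×1.2 = 12.19. Total P_a = 1.451+12.19 = 13.64 kN/m.

13.6 kN/m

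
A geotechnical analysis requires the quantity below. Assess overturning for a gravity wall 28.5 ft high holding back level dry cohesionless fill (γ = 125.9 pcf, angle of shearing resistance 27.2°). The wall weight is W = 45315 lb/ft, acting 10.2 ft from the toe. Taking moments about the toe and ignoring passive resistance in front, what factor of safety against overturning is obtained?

K_a = tan²(45° − 27.2°/2) = 0.3726.
P_a = ½K_aγH² = 0.5×0.3726×125.9×28.5² = 19050 lb/ft, acting at H/3 = 9.500 ft above the base.
Overturning moment M_o = P_a × H/3 = 19050 × 9.500 = 181000.
Resisting moment M_r = W × 10.2 = 45315 × 10.2 = 462200.
FS_overturning = M_r/M_o = 462200/181000 = 2.554.

2.55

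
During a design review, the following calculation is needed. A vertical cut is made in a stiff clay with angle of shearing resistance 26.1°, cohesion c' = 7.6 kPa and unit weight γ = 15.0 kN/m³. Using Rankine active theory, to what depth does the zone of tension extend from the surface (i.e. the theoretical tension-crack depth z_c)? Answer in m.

K_a = tan²(45° − 26.1°/2) = 0.3889; √K_a = 0.6237.
The active pressure is zero where K_a γ z = 2c√K_a, so z_c = 2c/(γ√K_a) = 2×7.6/(15.0×0.6237) = 1.625 m.

1.62 m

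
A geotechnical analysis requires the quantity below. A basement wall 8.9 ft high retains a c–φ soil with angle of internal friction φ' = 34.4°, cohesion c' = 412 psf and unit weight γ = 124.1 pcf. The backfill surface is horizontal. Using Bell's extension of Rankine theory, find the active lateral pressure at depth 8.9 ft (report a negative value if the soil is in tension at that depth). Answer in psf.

-127 psf

K_a = (1 − sin φ)/(1 + sin φ) = 0.2780.
σ_a = K_a γ z − 2c√K_a = 0.2780×124.1×8.9 − 2×412×0.5272 = -127.4 psf.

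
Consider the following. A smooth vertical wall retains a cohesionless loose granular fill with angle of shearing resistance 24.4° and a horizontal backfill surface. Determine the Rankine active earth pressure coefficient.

0.415

K_a = (1 − sin φ)/(1 + sin φ) = (1 − sin 24.4°)/(1 + sin 24.4°) = 0.4153.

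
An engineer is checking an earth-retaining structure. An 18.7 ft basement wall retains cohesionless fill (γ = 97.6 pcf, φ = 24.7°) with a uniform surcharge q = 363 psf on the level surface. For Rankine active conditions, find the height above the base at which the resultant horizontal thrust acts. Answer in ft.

K_a = 0.4106.
Triangular part P₁ = ½K_aγH² = 7006 at H/3 = 6.233 ft; rectangular part P₂ = K_a q H = 2787 at H/2 = 9.350 ft.
ȳ = (P₁·6.233 + P₂·9.350)/(P₁+P₂) = 7.120 ft.

7.12 ft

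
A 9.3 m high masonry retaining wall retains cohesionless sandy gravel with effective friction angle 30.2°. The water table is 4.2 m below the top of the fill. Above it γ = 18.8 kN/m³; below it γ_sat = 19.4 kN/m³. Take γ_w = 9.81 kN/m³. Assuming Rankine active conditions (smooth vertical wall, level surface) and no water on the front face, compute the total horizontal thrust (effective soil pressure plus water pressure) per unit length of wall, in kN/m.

357 kN/m

K_a = tan²(45° − φ/2) = 0.3307.
γ' = 19.4 − 9.81 = 9.590 kN/m³. Depth below WT = 5.1 m.
σ'_h at WT = K_a γ d_w = 26.11 kPa; at base = 26.11 + K_a γ' × 5.1 = 42.28 kPa.
P₁ (0–4.2 m) = ½×26.11×4.2 = 54.83. P₂ (4.2–9.3 m) = ½(26.11+42.28)×5.1 = 174.4.
P_w = ½ γ_w h₂² = 0.5×9.81×5.1² = 127.6. Total = 54.83+174.4+127.6 = 356.8 kN/m.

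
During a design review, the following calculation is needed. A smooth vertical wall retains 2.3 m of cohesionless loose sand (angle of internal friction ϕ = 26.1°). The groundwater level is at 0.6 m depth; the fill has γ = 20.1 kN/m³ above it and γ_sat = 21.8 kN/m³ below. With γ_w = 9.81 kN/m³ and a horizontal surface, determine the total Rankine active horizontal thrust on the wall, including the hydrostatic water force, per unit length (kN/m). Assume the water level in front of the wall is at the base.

30.3 kN/m

K_a = tan²(45° − φ/2) = 0.3889.
γ' = 21.8 − 9.81 = 11.99 kN/m³. Depth below WT = 1.7 m.
σ'_h at WT = K_a γ d_w = 4.691 kPa; at base = 4.691 + K_a γ' × 1.7 = 12.62 kPa.
P₁ (0–0.6 m) = ½×4.691×0.6 = 1.407. P₂ (0.6–2.3 m) = ½(4.691+12.62)×1.7 = 14.71.
P_w = ½ γ_w h₂² = 0.5×9.81×1.7² = 14.18. Total = 1.407+14.71+14.18 = 30.30 kN/m.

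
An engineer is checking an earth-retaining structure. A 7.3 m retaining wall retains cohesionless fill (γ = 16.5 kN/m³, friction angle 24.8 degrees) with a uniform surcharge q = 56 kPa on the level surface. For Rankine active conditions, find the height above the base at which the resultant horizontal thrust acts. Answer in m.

3.02 m

K_a = 0.4090.
Triangular part P₁ = ½K_aγH² = 179.8 at H/3 = 2.433 m; rectangular part P₂ = K_a q H = 167.2 at H/2 = 3.650 m.
ȳ = (P₁·2.433 + P₂·3.650)/(P₁+P₂) = 3.020 m.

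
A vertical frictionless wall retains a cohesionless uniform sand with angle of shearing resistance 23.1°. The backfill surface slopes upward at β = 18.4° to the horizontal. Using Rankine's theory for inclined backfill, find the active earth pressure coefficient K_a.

K_a = cos β · (cos β − √(cos²β − cos²φ)) / (cos β + √(cos²β − cos²φ)).
cos β = 0.9489, cos φ = 0.9198, √(cos²β − cos²φ) = 0.2330.
K_a = 0.9489 × (0.9489 − 0.2330)/(0.9489 + 0.2330) = 0.5747.

0.575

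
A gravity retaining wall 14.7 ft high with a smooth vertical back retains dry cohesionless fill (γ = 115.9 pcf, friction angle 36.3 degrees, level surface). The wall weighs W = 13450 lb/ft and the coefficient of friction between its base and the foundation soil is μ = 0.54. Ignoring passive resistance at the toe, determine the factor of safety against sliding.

K_a = tan²(45° − 36.3°/2) = 0.2563.
P_a = ½K_aγH² = 0.5×0.2563×115.9×14.7² = 3209 lb/ft, acting at H/3 = 4.900 ft above the base.
FS_sliding = μW / P_a = 0.54×13450 / 3209 = 2.263.

2.26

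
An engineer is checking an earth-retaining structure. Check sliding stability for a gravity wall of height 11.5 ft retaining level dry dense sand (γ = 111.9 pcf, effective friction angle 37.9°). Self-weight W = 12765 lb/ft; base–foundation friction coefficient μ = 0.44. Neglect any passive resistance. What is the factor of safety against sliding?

K_a = tan²(45° − 37.9°/2) = 0.2389.
P_a = ½K_aγH² = 0.5×0.2389×111.9×11.5² = 1768 lb/ft, acting at H/3 = 3.833 ft above the base.
FS_sliding = μW / P_a = 0.44×12765 / 1768 = 3.177.

3.18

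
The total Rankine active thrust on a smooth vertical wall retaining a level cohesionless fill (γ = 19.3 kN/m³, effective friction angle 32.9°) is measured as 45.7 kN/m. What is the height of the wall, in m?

4.00 m

K_a = 0.2960. P_a = ½ K_a γ H² ⇒ H = √(2P_a/(K_a γ)).
H = √(2×45.7/(0.2960×19.3)) = 4.000 m.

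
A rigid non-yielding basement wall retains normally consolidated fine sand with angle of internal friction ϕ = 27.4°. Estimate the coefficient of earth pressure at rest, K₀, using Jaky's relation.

K₀ = 1 − sin φ' = 1 − sin 27.4° = 0.5398.

0.540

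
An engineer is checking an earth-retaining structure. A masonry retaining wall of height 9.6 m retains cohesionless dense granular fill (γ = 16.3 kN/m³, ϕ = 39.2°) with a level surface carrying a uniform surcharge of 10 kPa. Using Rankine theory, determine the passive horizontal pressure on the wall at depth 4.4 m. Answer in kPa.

362 kPa

K_p = (1 + sin φ)/(1 − sin φ) = 4.435.
σ_v = γz + q = 16.3 × 4.4 + 10 = 81.72 kPa.
σ_h = K_p σ_v = 4.435 × 81.72 = 362.4 kPa.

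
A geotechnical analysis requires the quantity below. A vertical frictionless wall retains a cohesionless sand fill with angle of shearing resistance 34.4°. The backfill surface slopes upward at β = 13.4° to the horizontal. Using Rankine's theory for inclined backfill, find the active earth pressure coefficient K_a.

K_a = cos β · (cos β − √(cos²β − cos²φ)) / (cos β + √(cos²β − cos²φ)).
cos β = 0.9728, cos φ = 0.8251, √(cos²β − cos²φ) = 0.5152.
K_a = 0.9728 × (0.9728 − 0.5152)/(0.9728 + 0.5152) = 0.2991.

0.299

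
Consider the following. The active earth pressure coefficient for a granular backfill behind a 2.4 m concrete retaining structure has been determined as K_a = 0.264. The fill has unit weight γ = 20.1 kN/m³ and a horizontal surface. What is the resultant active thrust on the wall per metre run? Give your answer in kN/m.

P = ½ K_a γ H² = 0.5 × 0.264 × 20.1 × 2.4² = 15.28 kN/m.

15.3 kN/m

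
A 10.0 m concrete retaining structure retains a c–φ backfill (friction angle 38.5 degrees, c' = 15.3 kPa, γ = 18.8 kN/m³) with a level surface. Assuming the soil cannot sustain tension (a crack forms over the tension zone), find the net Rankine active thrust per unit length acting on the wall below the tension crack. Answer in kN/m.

K_a = 0.2327; √K_a = 0.4823.
Tension-crack depth z_c = 2c/(γ√K_a) = 2×15.3/(18.8×0.4823) = 3.374 m.
σ_a at base = K_a γ H − 2c√K_a = 0.2327×18.8×10.0 − 2×15.3×0.4823 = 28.98 kPa.
P_a = ½ × 28.98 × (H − z_c) = 0.5×28.98×6.626 = 96.00 kN/m.

96.0 kN/m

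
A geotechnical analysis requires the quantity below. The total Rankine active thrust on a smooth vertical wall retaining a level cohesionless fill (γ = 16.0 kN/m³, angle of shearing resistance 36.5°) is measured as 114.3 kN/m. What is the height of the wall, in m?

K_a = 0.2541. P_a = ½ K_a γ H² ⇒ H = √(2P_a/(K_a γ)).
H = √(2×114.3/(0.2541×16.0)) = 7.499 m.

7.50 m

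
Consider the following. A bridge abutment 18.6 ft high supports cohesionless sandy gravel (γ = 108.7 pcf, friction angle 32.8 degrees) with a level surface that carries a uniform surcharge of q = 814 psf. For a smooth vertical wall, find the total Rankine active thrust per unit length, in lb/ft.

K_a = tan²(45° − φ/2) = 0.2973.
Soil triangle: ½ K_a γ H² = 0.5×0.2973×108.7×18.6² = 5589 lb/ft.
Surcharge rectangle: K_a q H = 0.2973×814×18.6 = 4501 lb/ft.
Total = 5589 + 4501 = 10090 lb/ft.

10100 lb/ft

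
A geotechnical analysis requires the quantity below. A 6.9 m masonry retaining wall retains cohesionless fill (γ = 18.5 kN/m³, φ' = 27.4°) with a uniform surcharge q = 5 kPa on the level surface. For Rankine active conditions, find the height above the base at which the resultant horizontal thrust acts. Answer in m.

2.38 m

K_a = 0.3697.
Triangular part P₁ = ½K_aγH² = 162.8 at H/3 = 2.300 m; rectangular part P₂ = K_a q H = 12.75 at H/2 = 3.450 m.
ȳ = (P₁·2.300 + P₂·3.450)/(P₁+P₂) = 2.384 m.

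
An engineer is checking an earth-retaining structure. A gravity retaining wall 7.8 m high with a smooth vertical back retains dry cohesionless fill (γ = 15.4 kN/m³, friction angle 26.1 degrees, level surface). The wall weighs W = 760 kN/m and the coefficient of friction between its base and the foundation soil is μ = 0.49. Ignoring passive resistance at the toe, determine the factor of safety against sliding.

K_a = tan²(45° − 26.1°/2) = 0.3889.
P_a = ½K_aγH² = 0.5×0.3889×15.4×7.8² = 182.2 kN/m, acting at H/3 = 2.600 m above the base.
FS_sliding = μW / P_a = 0.49×760 / 182.2 = 2.044.

2.04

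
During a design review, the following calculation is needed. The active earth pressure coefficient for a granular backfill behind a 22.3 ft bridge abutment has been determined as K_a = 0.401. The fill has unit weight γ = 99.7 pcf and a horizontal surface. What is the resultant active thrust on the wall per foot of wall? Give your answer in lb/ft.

9940 lb/ft

P = ½ K_a γ H² = 0.5 × 0.401 × 99.7 × 22.3² = 9941 lb/ft.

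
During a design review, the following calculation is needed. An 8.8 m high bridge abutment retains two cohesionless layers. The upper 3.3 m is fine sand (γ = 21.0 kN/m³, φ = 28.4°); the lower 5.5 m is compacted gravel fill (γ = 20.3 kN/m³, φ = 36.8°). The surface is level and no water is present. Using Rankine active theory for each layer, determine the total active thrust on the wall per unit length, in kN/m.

213 kN/m

K_a1 = tan²(45°−28.4°/2) = 0.3554; K_a2 = tan²(45°−36.8°/2) = 0.2508.
Layer 1: σ at base = K_a1 γ₁ h₁ = 24.63 kPa; P₁ = ½×24.63×3.3 = 40.63.
Layer 2: σ_v at top = γ₁h₁ = 69.30; σ_h top = K_a2×69.30 = 17.38; σ_h base = K_a2×(69.30+20.3×5.5) = 45.38.
P₂ = ½(17.38+45.38)×5.5 = 172.6. Total P_a = 40.63+172.6 = 213.2 kN/m.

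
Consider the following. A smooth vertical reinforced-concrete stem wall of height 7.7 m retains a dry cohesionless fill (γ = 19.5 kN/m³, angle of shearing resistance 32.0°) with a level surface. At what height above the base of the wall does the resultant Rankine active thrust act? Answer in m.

2.57 m

K_a = 0.3073.
The pressure distribution is triangular, so the resultant acts at H/3 above the base = 7.7/3 = 2.567 m.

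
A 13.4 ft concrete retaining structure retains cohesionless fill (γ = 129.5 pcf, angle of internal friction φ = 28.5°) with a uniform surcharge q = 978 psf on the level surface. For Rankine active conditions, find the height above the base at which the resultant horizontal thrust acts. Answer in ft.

5.65 ft

K_a = 0.3540.
Triangular part P₁ = ½K_aγH² = 4115 at H/3 = 4.467 ft; rectangular part P₂ = K_a q H = 4639 at H/2 = 6.700 ft.
ȳ = (P₁·4.467 + P₂·6.700)/(P₁+P₂) = 5.650 ft.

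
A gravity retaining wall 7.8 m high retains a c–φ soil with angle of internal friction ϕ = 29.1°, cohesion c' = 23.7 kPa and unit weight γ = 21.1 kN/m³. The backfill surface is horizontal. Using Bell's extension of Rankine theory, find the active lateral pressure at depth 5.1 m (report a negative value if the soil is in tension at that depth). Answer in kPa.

9.32 kPa

K_a = (1 − sin φ)/(1 + sin φ) = 0.3456.
σ_a = K_a γ z − 2c√K_a = 0.3456×21.1×5.1 − 2×23.7×0.5879 = 9.324 kPa.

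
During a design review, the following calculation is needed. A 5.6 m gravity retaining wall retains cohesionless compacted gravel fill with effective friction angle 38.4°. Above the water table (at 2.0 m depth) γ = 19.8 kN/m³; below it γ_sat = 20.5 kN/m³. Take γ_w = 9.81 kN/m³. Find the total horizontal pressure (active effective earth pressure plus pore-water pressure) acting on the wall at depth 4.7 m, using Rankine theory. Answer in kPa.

42.5 kPa

K_a = (1 − sin φ)/(1 + sin φ) = 0.2337.
γ' = 20.5 − 9.81 = 10.69 kN/m³.
Effective vertical stress at 4.7 m: σ'_v = 19.8×2.0 + 10.69×2.70 = 68.46 kPa.
σ'_h = K_a σ'_v = 0.2337 × 68.46 = 16.00 kPa; u = γ_w × 2.70 = 26.49 kPa.
Total σ_h = 16.00 + 26.49 = 42.49 kPa.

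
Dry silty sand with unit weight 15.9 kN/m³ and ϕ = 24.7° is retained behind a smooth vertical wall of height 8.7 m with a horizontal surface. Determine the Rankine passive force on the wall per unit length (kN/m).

K_p = tan²(45° + φ/2) = 2.436.
P_p = ½ K_p γ H² = 0.5 × 2.436 × 15.9 × 8.7² = 1466 kN/m.

1470 kN/m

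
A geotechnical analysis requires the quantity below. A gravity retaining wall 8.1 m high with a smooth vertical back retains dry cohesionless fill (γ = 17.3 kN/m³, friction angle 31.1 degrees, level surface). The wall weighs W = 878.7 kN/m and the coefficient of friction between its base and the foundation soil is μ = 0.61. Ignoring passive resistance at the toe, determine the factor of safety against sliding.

2.96

K_a = tan²(45° − 31.1°/2) = 0.3188.
P_a = ½K_aγH² = 0.5×0.3188×17.3×8.1² = 180.9 kN/m, acting at H/3 = 2.700 m above the base.
FS_sliding = μW / P_a = 0.61×878.7 / 180.9 = 2.963.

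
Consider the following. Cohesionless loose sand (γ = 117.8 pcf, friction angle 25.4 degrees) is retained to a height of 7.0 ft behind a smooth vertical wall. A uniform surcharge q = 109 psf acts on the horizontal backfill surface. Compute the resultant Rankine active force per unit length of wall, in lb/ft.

1460 lb/ft

K_a = tan²(45° − φ/2) = 0.3996.
Soil triangle: ½ K_a γ H² = 0.5×0.3996×117.8×7.0² = 1153 lb/ft.
Surcharge rectangle: K_a q H = 0.3996×109×7.0 = 304.9 lb/ft.
Total = 1153 + 304.9 = 1458 lb/ft.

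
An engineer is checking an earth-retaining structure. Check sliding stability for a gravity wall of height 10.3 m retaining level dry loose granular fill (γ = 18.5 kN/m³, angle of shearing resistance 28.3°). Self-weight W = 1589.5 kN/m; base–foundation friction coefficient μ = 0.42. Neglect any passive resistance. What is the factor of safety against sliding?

K_a = tan²(45° − 28.3°/2) = 0.3568.
P_a = ½K_aγH² = 0.5×0.3568×18.5×10.3² = 350.1 kN/m, acting at H/3 = 3.433 m above the base.
FS_sliding = μW / P_a = 0.42×1589.5 / 350.1 = 1.907.

1.91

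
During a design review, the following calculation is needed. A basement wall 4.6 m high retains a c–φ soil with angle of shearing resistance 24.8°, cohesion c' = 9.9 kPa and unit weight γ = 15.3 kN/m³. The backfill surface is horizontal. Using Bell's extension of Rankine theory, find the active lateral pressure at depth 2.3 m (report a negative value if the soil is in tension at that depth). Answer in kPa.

1.73 kPa

K_a = (1 − sin φ)/(1 + sin φ) = 0.4090.
σ_a = K_a γ z − 2c√K_a = 0.4090×15.3×2.3 − 2×9.9×0.6395 = 1.730 kPa.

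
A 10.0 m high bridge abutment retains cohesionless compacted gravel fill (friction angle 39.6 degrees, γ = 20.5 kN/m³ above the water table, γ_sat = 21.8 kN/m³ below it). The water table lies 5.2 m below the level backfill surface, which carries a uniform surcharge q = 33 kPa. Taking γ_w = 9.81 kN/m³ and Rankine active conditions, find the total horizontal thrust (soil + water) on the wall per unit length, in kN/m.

K_a = tan²(45° − φ/2) = 0.2214.
γ' = 21.8 − 9.81 = 11.99 kN/m³. h₂ = H − d_w = 4.8 m.
σ'_h: at surface K_a·q = 7.307; at WT K_a(q+γd_w) = 30.91; at base K_a(q+γd_w+γ'h₂) = 43.66 kPa.
P₁ = ½(7.307+30.91)×5.2 = 99.37; P₂ = ½(30.91+43.66)×4.8 = 179.0; P_w = ½γ_w h₂² = 113.0.
Total = 99.37+179.0+113.0 = 391.3 kN/m.

391 kN/m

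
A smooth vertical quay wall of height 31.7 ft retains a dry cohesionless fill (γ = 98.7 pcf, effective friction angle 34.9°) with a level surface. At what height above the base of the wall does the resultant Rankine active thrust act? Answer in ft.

K_a = 0.2721.
The pressure distribution is triangular, so the resultant acts at H/3 above the base = 31.7/3 = 10.57 ft.

10.6 ft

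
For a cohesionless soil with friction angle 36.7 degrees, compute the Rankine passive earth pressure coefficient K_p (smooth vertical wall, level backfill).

K_p = (1 + sin φ)/(1 − sin φ) = tan²(45° + 36.7°/2) = 3.970.

3.97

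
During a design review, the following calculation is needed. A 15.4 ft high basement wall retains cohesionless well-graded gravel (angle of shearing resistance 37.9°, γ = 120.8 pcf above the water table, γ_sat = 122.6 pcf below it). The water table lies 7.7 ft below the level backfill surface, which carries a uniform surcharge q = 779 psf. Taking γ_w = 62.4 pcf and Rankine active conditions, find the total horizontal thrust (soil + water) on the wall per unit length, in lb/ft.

7710 lb/ft

K_a = tan²(45° − φ/2) = 0.2389.
γ' = 122.6 − 62.4 = 60.20 pcf. h₂ = H − d_w = 7.7 ft.
σ'_h: at surface K_a·q = 186.1; at WT K_a(q+γd_w) = 408.4; at base K_a(q+γd_w+γ'h₂) = 519.1 psf.
P₁ = ½(186.1+408.4)×7.7 = 2289; P₂ = ½(408.4+519.1)×7.7 = 3571; P_w = ½γ_w h₂² = 1850.
Total = 2289+3571+1850 = 7710 lb/ft.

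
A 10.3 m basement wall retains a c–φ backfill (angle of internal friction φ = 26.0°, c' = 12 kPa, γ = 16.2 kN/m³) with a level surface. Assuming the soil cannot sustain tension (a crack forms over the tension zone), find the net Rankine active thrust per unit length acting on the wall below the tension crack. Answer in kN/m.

199 kN/m

K_a = 0.3905; √K_a = 0.6249.
Tension-crack depth z_c = 2c/(γ√K_a) = 2×12/(16.2×0.6249) = 2.371 m.
σ_a at base = K_a γ H − 2c√K_a = 0.3905×16.2×10.3 − 2×12×0.6249 = 50.16 kPa.
P_a = ½ × 50.16 × (H − z_c) = 0.5×50.16×7.929 = 198.8 kN/m.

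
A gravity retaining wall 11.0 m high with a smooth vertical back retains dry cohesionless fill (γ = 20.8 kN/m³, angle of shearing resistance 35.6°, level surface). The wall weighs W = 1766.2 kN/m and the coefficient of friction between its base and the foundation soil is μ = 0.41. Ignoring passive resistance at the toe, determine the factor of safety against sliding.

2.18

K_a = tan²(45° − 35.6°/2) = 0.2641.
P_a = ½K_aγH² = 0.5×0.2641×20.8×11.0² = 332.4 kN/m, acting at H/3 = 3.667 m above the base.
FS_sliding = μW / P_a = 0.41×1766.2 / 332.4 = 2.179.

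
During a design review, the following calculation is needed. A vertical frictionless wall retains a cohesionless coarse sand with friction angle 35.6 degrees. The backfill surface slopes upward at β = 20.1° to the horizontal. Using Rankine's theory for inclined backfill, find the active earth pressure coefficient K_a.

0.313

K_a = cos β · (cos β − √(cos²β − cos²φ)) / (cos β + √(cos²β − cos²φ)).
cos β = 0.9391, cos φ = 0.8131, √(cos²β − cos²φ) = 0.4699.
K_a = 0.9391 × (0.9391 − 0.4699)/(0.9391 + 0.4699) = 0.3128.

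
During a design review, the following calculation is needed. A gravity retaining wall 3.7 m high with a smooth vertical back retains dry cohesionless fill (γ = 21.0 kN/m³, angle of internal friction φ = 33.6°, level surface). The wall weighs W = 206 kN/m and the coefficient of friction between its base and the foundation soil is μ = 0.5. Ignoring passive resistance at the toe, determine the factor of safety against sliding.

K_a = tan²(45° − 33.6°/2) = 0.2875.
P_a = ½K_aγH² = 0.5×0.2875×21.0×3.7² = 41.33 kN/m, acting at H/3 = 1.233 m above the base.
FS_sliding = μW / P_a = 0.5×206 / 41.33 = 2.492.

2.49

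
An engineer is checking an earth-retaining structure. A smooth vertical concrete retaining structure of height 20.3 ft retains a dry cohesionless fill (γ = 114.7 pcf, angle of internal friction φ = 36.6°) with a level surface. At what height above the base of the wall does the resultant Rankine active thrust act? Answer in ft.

K_a = 0.2530.
The pressure distribution is triangular, so the resultant acts at H/3 above the base = 20.3/3 = 6.767 ft.

6.77 ft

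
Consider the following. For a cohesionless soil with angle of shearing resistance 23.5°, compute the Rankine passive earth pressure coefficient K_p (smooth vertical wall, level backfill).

K_p = (1 + sin φ)/(1 − sin φ) = tan²(45° + 23.5°/2) = 2.326.

2.33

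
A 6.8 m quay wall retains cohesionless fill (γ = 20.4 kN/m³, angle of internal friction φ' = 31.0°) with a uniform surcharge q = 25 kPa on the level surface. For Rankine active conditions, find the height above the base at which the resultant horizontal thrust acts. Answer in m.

2.57 m

K_a = 0.3201.
Triangular part P₁ = ½K_aγH² = 151.0 at H/3 = 2.267 m; rectangular part P₂ = K_a q H = 54.42 at H/2 = 3.400 m.
ȳ = (P₁·2.267 + P₂·3.400)/(P₁+P₂) = 2.567 m.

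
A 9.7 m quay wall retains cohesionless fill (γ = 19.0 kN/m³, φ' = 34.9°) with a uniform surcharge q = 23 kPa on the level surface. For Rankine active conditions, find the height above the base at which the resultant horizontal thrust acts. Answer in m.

3.56 m

K_a = 0.2721.
Triangular part P₁ = ½K_aγH² = 243.3 at H/3 = 3.233 m; rectangular part P₂ = K_a q H = 60.72 at H/2 = 4.850 m.
ȳ = (P₁·3.233 + P₂·4.850)/(P₁+P₂) = 3.556 m.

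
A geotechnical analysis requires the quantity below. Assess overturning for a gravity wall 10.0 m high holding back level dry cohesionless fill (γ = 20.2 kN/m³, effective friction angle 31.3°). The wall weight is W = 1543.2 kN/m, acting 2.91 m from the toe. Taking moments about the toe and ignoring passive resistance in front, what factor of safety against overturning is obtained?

K_a = tan²(45° − 31.3°/2) = 0.3162.
P_a = ½K_aγH² = 0.5×0.3162×20.2×10.0² = 319.4 kN/m, acting at H/3 = 3.333 m above the base.
Overturning moment M_o = P_a × H/3 = 319.4 × 3.333 = 1065.
Resisting moment M_r = W × 2.91 = 1543.2 × 2.91 = 4491.
FS_overturning = M_r/M_o = 4491/1065 = 4.218.

4.22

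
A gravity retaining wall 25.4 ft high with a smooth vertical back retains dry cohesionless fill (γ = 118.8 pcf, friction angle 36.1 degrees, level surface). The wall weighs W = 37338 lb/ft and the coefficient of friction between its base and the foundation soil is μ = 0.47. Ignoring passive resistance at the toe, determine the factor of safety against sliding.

K_a = tan²(45° − 36.1°/2) = 0.2585.
P_a = ½K_aγH² = 0.5×0.2585×118.8×25.4² = 9906 lb/ft, acting at H/3 = 8.467 ft above the base.
FS_sliding = μW / P_a = 0.47×37338 / 9906 = 1.771.

1.77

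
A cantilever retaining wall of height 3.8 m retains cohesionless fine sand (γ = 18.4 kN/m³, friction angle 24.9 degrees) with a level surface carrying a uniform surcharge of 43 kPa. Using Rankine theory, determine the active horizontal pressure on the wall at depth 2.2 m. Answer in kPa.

K_a = (1 − sin φ)/(1 + sin φ) = 0.4074.
σ_v = γz + q = 18.4 × 2.2 + 43 = 83.48 kPa.
σ_h = K_a σ_v = 0.4074 × 83.48 = 34.01 kPa.

34.0 kPa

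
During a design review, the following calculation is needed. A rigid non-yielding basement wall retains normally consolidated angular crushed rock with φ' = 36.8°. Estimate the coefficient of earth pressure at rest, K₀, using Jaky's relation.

0.401

K₀ = 1 − sin φ' = 1 − sin 36.8° = 0.4010.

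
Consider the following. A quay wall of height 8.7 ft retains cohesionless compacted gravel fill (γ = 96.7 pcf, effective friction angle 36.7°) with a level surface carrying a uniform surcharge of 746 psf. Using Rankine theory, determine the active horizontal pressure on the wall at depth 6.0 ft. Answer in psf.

334 psf

K_a = (1 − sin φ)/(1 + sin φ) = 0.2519.
σ_v = γz + q = 96.7 × 6.0 + 746 = 1326 psf.
σ_h = K_a σ_v = 0.2519 × 1326 = 334.0 psf.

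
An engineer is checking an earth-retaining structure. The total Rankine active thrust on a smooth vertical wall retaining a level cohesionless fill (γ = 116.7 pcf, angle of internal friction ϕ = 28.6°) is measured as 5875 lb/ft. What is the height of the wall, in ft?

K_a = 0.3525. P_a = ½ K_a γ H² ⇒ H = √(2P_a/(K_a γ)).
H = √(2×5875/(0.3525×116.7)) = 16.90 ft.

16.9 ft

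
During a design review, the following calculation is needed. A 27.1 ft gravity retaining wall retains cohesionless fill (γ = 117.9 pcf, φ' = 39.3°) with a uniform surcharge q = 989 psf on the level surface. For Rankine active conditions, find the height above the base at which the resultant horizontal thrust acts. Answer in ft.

K_a = 0.2245.
Triangular part P₁ = ½K_aγH² = 9717 at H/3 = 9.033 ft; rectangular part P₂ = K_a q H = 6016 at H/2 = 13.55 ft.
ȳ = (P₁·9.033 + P₂·13.55)/(P₁+P₂) = 10.76 ft.

10.8 ft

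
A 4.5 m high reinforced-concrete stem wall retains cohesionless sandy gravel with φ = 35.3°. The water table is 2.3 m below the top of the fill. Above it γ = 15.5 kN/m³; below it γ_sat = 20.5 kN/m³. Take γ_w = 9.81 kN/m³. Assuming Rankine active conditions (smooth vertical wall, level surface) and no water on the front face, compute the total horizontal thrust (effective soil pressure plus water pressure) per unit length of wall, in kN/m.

K_a = tan²(45° − φ/2) = 0.2675.
γ' = 20.5 − 9.81 = 10.69 kN/m³. Depth below WT = 2.2 m.
σ'_h at WT = K_a γ d_w = 9.538 kPa; at base = 9.538 + K_a γ' × 2.2 = 15.83 kPa.
P₁ (0–2.3 m) = ½×9.538×2.3 = 10.97. P₂ (2.3–4.5 m) = ½(9.538+15.83)×2.2 = 27.90.
P_w = ½ γ_w h₂² = 0.5×9.81×2.2² = 23.74. Total = 10.97+27.90+23.74 = 62.61 kN/m.

62.6 kN/m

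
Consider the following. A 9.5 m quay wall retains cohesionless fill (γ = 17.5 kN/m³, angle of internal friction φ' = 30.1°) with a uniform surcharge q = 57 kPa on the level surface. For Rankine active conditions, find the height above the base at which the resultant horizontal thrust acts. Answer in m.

K_a = 0.3320.
Triangular part P₁ = ½K_aγH² = 262.2 at H/3 = 3.167 m; rectangular part P₂ = K_a q H = 179.8 at H/2 = 4.750 m.
ȳ = (P₁·3.167 + P₂·4.750)/(P₁+P₂) = 3.811 m.

3.81 m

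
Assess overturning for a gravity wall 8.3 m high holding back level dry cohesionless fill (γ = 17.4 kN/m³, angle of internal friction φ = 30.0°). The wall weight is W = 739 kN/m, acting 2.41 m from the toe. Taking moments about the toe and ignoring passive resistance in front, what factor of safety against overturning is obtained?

K_a = tan²(45° − 30.0°/2) = 0.3333.
P_a = ½K_aγH² = 0.5×0.3333×17.4×8.3² = 199.8 kN/m, acting at H/3 = 2.767 m above the base.
Overturning moment M_o = P_a × H/3 = 199.8 × 2.767 = 552.7.
Resisting moment M_r = W × 2.41 = 739 × 2.41 = 1781.
FS_overturning = M_r/M_o = 1781/552.7 = 3.222.

3.22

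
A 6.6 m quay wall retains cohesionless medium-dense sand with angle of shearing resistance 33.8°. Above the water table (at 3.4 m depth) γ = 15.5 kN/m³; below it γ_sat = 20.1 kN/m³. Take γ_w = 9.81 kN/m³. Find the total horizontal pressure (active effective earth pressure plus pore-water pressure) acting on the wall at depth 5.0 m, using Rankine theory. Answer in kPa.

K_a = (1 − sin φ)/(1 + sin φ) = 0.2851.
γ' = 20.1 − 9.81 = 10.29 kN/m³.
Effective vertical stress at 5.0 m: σ'_v = 15.5×3.4 + 10.29×1.60 = 69.16 kPa.
σ'_h = K_a σ'_v = 0.2851 × 69.16 = 19.72 kPa; u = γ_w × 1.60 = 15.70 kPa.
Total σ_h = 19.72 + 15.70 = 35.41 kPa.

35.4 kPa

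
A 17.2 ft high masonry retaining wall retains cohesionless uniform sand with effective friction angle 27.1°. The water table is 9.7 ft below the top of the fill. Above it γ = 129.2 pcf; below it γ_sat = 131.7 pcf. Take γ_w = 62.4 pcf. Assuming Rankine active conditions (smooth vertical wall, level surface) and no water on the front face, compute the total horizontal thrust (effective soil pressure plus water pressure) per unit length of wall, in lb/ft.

K_a = tan²(45° − φ/2) = 0.3741.
γ' = 131.7 − 62.4 = 69.30 pcf. Depth below WT = 7.5 ft.
σ'_h at WT = K_a γ d_w = 468.8 psf; at base = 468.8 + K_a γ' × 7.5 = 663.2 psf.
P₁ (0–9.7 ft) = ½×468.8×9.7 = 2274. P₂ (9.7–17.2 ft) = ½(468.8+663.2)×7.5 = 4245.
P_w = ½ γ_w h₂² = 0.5×62.4×7.5² = 1755. Total = 2274+4245+1755 = 8274 lb/ft.

8270 lb/ft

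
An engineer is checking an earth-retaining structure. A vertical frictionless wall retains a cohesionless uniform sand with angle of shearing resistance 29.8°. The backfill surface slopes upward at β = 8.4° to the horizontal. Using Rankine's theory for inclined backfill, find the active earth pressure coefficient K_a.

K_a = cos β · (cos β − √(cos²β − cos²φ)) / (cos β + √(cos²β − cos²φ)).
cos β = 0.9893, cos φ = 0.8678, √(cos²β − cos²φ) = 0.4750.
K_a = 0.9893 × (0.9893 − 0.4750)/(0.9893 + 0.4750) = 0.3474.

0.347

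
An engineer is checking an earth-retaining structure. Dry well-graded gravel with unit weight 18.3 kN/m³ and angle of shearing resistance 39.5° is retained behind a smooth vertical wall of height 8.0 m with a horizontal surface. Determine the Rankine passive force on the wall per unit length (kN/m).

2630 kN/m

K_p = tan²(45° + φ/2) = 4.496.
P_p = ½ K_p γ H² = 0.5 × 4.496 × 18.3 × 8.0² = 2633 kN/m.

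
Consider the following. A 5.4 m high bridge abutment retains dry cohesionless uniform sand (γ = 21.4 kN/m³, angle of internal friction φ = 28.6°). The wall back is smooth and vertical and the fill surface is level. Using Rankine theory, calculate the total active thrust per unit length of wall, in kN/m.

110 kN/m

K_a = tan²(45° − φ/2) = 0.3525.
P_a = ½ K_a γ H² = 0.5 × 0.3525 × 21.4 × 5.4² = 110.0 kN/m.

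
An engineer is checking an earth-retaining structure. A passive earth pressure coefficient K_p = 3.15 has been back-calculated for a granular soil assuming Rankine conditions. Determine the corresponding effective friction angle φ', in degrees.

31.2°

K_p = (1+sin φ)/(1−sin φ) ⇒ sin φ = (K_p − 1)/(K_p + 1) = 0.5181.
φ = arcsin(0.5181) = 31.20°.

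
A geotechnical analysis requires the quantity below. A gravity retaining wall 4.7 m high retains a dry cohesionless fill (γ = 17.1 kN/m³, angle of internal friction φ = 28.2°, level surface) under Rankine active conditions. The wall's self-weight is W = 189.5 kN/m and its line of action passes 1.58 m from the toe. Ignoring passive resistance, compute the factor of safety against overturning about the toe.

K_a = tan²(45° − 28.2°/2) = 0.3582.
P_a = ½K_aγH² = 0.5×0.3582×17.1×4.7² = 67.65 kN/m, acting at H/3 = 1.567 m above the base.
Overturning moment M_o = P_a × H/3 = 67.65 × 1.567 = 106.0.
Resisting moment M_r = W × 1.58 = 189.5 × 1.58 = 299.4.
FS_overturning = M_r/M_o = 299.4/106.0 = 2.825.

2.82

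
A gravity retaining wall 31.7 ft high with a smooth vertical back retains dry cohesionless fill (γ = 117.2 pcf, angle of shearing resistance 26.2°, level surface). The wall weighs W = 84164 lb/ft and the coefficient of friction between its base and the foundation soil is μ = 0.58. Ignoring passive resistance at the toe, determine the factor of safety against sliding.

2.14

K_a = tan²(45° − 26.2°/2) = 0.3874.
P_a = ½K_aγH² = 0.5×0.3874×117.2×31.7² = 22810 lb/ft, acting at H/3 = 10.57 ft above the base.
FS_sliding = μW / P_a = 0.58×84164 / 22810 = 2.140.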